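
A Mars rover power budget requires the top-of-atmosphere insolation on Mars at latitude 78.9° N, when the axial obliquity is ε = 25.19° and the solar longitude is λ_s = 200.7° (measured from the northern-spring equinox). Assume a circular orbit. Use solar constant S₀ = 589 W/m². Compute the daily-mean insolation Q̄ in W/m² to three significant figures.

Solar declination: sin δ = sin ε · sin λ_s = sin 25.19° × sin 200.7° = -0.15045, so δ = -8.653°.
cos H₀ = −tan(+78.9°) tan(-8.653°) = 0.7757, H₀ = 0.6830 rad.
Bracket: H₀ sin φ sin δ + cos φ cos δ sin H₀ = 0.6830×0.98129×-0.15045 + 0.19252×0.98862×0.63115 = -0.100835 + 0.120126 = 0.019291.
Q̄ = (S₀/π) × [bracket] = (589/π) × 0.019291 = 3.617 W/m².

Q̄ ≈ 3.62 W/m²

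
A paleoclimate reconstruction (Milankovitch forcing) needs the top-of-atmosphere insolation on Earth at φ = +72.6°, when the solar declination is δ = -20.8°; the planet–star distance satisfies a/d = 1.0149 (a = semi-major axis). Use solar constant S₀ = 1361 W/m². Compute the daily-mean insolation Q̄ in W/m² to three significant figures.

cos H₀ = −tan(+72.6°) tan(-20.800°) = 1.2121 ≥ 1 ⇒ polar night, H₀ = 0 and Q̄ = 0.
Inverse-square distance factor (a/d)² = 1.0149² = 1.030022.

Q̄ ≈ 0.00 W/m²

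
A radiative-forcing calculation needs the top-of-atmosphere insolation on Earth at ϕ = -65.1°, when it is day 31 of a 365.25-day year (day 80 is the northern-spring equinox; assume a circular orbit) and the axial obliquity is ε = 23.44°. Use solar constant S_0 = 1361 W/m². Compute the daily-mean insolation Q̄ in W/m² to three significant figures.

Q̄ ≈ 398 W/m²

Solar longitude: L_s = 360° × (31 − 80)/365.25 = -48.296°, i.e. -48.296° + 360° = 311.704°.
sin δ = sin 23.44° × sin 311.704° = -0.29698, so δ = -17.277°.
cos h₀ = −tan(-65.1°) tan(-17.277°) = -0.6700, h₀ = 2.3050 rad.
Bracket: h₀ sin ϕ sin δ + cos ϕ cos δ sin h₀ = 2.3050×-0.90704×-0.29698 + 0.42104×0.95488×0.74234 = 0.620904 + 0.298452 = 0.919356.
Q̄ = (S_0/π) × [bracket] = (1361/π) × 0.919356 = 398.3 W/m².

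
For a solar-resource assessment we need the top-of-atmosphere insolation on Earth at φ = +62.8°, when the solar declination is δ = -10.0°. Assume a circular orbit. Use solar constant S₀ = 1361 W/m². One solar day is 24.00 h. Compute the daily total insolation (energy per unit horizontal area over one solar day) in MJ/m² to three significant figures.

cos H₀ = −tan(+62.8°) tan(-10.000°) = 0.3431, H₀ = 1.2206 rad.
Bracket: H₀ sin φ sin δ + cos φ cos δ sin H₀ = 1.2206×0.88942×-0.17365 + 0.45710×0.98481×0.93930 = -0.188519 + 0.422832 = 0.234313.
Q̄ = (S₀/π) × [bracket] = (1361/π) × 0.234313 = 101.51 W/m².
Daily total = Q̄ × 24.00 h × 3600 s/h = 101.51 × 24.00 × 3600 / 10⁶ = 8.770 MJ/m².

8.77 MJ/m²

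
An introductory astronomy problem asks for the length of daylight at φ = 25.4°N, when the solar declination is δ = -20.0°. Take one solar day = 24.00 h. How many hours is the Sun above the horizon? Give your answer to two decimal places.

10.67 h

cos H₀ = −tan φ · tan δ = −tan(+25.4°) × tan(-20.000°) = 0.1728, so H₀ = 1.3971 rad = 80.05°.
Daylight = 2H₀/(2π) × 24.00 h = (1.3971/π) × 24.00 = 10.67 h.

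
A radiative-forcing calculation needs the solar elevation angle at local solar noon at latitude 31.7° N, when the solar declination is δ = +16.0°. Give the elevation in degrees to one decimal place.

At local noon the hour angle is zero, so the zenith angle equals |ϕ − δ| = |+31.7° − (+16.000°)| = 15.700°.
Elevation = 90° − 15.700° = 74.3°.

74.3°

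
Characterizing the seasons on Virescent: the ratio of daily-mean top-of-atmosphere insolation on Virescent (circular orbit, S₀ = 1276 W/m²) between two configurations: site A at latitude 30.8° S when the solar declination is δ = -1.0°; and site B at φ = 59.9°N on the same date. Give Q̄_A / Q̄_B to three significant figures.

Q̄_A / Q̄_B ≈ 1.83

— Configuration A (φ=-30.8°):
cos H₀ = −tan(-30.8°) tan(-1.000°) = -0.0104, H₀ = 1.5812 rad.
Bracket: H₀ sin φ sin δ + cos φ cos δ sin H₀ = 1.5812×-0.51204×-0.01745 + 0.85896×0.99985×0.99995 = 0.014128 + 0.858788 = 0.872916.
Q̄ = (S₀/π) × [bracket] = (1276/π) × 0.872916 = 354.55 W/m².
— Configuration B (φ=+59.9°):
cos H₀ = −tan(+59.9°) tan(-1.000°) = 0.0301, H₀ = 1.5407 rad.
Bracket: H₀ sin φ sin δ + cos φ cos δ sin H₀ = 1.5407×0.86515×-0.01745 + 0.50151×0.99985×0.99955 = -0.023260 + 0.501209 = 0.477949.
Q̄ = (S₀/π) × [bracket] = (1276/π) × 0.477949 = 194.13 W/m².
Ratio Q̄_A / Q̄_B = 354.55 / 194.13 = 1.826.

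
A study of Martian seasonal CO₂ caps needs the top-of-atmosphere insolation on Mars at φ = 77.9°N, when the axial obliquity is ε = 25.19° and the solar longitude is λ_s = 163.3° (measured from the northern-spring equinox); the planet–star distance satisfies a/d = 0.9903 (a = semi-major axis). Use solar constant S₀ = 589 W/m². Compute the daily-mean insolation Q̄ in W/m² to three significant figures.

Q̄ ≈ 79.3 W/m²

Solar declination: sin δ = sin ε · sin λ_s = sin 25.19° × sin 163.3° = 0.12231, so δ = +7.025°.
cos H₀ = −tan(+77.9°) tan(+7.025°) = -0.5748, H₀ = 2.1832 rad.
Bracket: H₀ sin φ sin δ + cos φ cos δ sin H₀ = 2.1832×0.97778×0.12231 + 0.20962×0.99249×0.81828 = 0.261094 + 0.170240 = 0.431334.
Inverse-square distance factor (a/d)² = 0.9903² = 0.980694.
Q̄ = (S₀/π) × 0.980694 × [bracket] = (589/π) × 0.980694 × 0.431334 = 79.31 W/m².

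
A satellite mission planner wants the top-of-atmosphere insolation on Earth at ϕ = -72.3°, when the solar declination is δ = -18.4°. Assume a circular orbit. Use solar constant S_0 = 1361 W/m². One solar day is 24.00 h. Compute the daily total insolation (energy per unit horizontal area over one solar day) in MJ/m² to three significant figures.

cos h₀ = −tan(-72.3°) tan(-18.400°) = -1.0423 ≤ −1 ⇒ polar day, h₀ = π.
Bracket: h₀ sin ϕ sin δ + cos ϕ cos δ sin h₀ = 3.1416×-0.95266×-0.31565 + 0.30403×0.94888×0.00000 = 0.944702 + 0.000000 = 0.944702.
Q̄ = (S_0/π) × [bracket] = (1361/π) × 0.944702 = 409.26 W/m².
Daily total = Q̄ × 24.00 h × 3600 s/h = 409.26 × 24.00 × 3600 / 10⁶ = 35.36 MJ/m².

35.4 MJ/m²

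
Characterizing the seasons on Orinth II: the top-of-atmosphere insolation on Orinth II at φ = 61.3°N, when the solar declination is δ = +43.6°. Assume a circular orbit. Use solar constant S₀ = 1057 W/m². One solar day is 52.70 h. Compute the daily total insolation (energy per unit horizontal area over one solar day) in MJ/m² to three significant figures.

121 MJ/m²

cos H₀ = −tan(+61.3°) tan(+43.600°) = -1.7394 ≤ −1 ⇒ polar day, H₀ = π.
Bracket: H₀ sin φ sin δ + cos φ cos δ sin H₀ = 3.1416×0.87715×0.68962 + 0.48022×0.72417×0.00000 = 1.900354 + 0.000000 = 1.900354.
Q̄ = (S₀/π) × [bracket] = (1057/π) × 1.900354 = 639.38 W/m².
Daily total = Q̄ × 52.70 h × 3600 s/h = 639.38 × 52.70 × 3600 / 10⁶ = 121.3 MJ/m².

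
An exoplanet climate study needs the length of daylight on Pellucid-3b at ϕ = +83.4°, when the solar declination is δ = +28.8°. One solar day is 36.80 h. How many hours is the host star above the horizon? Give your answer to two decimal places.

36.80 h

Sunrise equation: cos h₀ = −tan ϕ · tan δ = -4.7514 ≤ −1, so the host star never sets (polar day) and h₀ = π.
Daylight = 2h₀/(2π) × 36.80 h = (3.1416/π) × 36.80 = 36.80 h.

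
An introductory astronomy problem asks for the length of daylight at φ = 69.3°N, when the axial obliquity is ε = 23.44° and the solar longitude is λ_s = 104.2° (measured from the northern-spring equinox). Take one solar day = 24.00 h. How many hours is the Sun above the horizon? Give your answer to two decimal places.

Solar declination: sin δ = sin ε · sin λ_s = sin 23.44° × sin 104.2° = 0.38563, so δ = +22.683°.
Sunrise equation: cos H₀ = −tan φ · tan δ = -1.1061 ≤ −1, so the Sun never sets (polar day) and H₀ = π.
Daylight = 2H₀/(2π) × 24.00 h = (3.1416/π) × 24.00 = 24.00 h.

24.00 h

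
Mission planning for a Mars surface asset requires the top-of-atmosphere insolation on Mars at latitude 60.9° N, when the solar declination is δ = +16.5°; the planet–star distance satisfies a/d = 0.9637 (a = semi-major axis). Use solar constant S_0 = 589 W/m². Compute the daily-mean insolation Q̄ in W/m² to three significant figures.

cos h₀ = −tan(+60.9°) tan(+16.500°) = -0.5322, h₀ = 2.1320 rad.
Bracket: h₀ sin ϕ sin δ + cos ϕ cos δ sin h₀ = 2.1320×0.87377×0.28402 + 0.48634×0.95882×0.84662 = 0.529095 + 0.394790 = 0.923885.
Inverse-square distance factor (a/d)² = 0.9637² = 0.928718.
Q̄ = (S_0/π) × 0.928718 × [bracket] = (589/π) × 0.928718 × 0.923885 = 160.9 W/m².

Q̄ ≈ 161 W/m²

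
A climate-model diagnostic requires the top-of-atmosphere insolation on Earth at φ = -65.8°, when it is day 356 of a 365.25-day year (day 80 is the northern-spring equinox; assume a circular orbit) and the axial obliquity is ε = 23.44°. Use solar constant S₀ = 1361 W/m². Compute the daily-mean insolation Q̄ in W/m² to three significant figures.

Q̄ ≈ 495 W/m²

Solar longitude: λ_s = 360° × (356 − 80)/365.25 = 272.033°.
sin δ = sin 23.44° × sin 272.033° = -0.39754, so δ = -23.424°.
cos H₀ = −tan(-65.8°) tan(-23.424°) = -0.9640, H₀ = 2.8725 rad.
Bracket: H₀ sin φ sin δ + cos φ cos δ sin H₀ = 2.8725×-0.91212×-0.39754 + 0.40992×0.91759×0.26586 = 1.041581 + 0.100000 = 1.141581.
Q̄ = (S₀/π) × [bracket] = (1361/π) × 1.141581 = 494.6 W/m².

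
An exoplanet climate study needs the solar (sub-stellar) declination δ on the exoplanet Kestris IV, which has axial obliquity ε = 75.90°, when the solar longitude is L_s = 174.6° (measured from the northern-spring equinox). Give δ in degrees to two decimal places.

δ = +5.24°

sin δ = sin ε · sin L_s = sin 75.90° × sin 174.6° = 0.091273.
δ = arcsin(0.091273) = +5.24°.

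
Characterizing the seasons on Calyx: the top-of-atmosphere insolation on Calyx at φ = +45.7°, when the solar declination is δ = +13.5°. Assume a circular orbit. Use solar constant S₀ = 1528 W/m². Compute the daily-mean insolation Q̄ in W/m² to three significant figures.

Q̄ ≈ 468 W/m²

cos H₀ = −tan(+45.7°) tan(+13.500°) = -0.2460, H₀ = 1.8194 rad.
Bracket: H₀ sin φ sin δ + cos φ cos δ sin H₀ = 1.8194×0.71569×0.23345 + 0.69842×0.97237×0.96927 = 0.303981 + 0.658253 = 0.962234.
Q̄ = (S₀/π) × [bracket] = (1528/π) × 0.962234 = 468.0 W/m².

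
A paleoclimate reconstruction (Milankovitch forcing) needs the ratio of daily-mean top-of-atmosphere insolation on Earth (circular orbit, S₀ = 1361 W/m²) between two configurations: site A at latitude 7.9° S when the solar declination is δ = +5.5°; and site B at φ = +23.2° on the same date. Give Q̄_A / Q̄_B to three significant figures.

— Configuration A (φ=-7.9°):
cos H₀ = −tan(-7.9°) tan(+5.500°) = 0.0134, H₀ = 1.5574 rad.
Bracket: H₀ sin φ sin δ + cos φ cos δ sin H₀ = 1.5574×-0.13744×0.09585 + 0.99051×0.99540×0.99991 = -0.020517 + 0.985865 = 0.965348.
Q̄ = (S₀/π) × [bracket] = (1361/π) × 0.965348 = 418.21 W/m².
— Configuration B (φ=+23.2°):
cos H₀ = −tan(+23.2°) tan(+5.500°) = -0.0413, H₀ = 1.6121 rad.
Bracket: H₀ sin φ sin δ + cos φ cos δ sin H₀ = 1.6121×0.39394×0.09585 + 0.91914×0.99540×0.99915 = 0.060872 + 0.914134 = 0.975006.
Q̄ = (S₀/π) × [bracket] = (1361/π) × 0.975006 = 422.39 W/m².
Ratio Q̄_A / Q̄_B = 418.21 / 422.39 = 0.9901.

Q̄_A / Q̄_B ≈ 0.990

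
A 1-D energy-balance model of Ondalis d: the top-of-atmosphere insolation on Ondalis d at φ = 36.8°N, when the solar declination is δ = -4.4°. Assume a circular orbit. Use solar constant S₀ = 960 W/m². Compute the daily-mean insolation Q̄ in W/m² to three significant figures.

Q̄ ≈ 222 W/m²

cos H₀ = −tan(+36.8°) tan(-4.400°) = 0.0576, H₀ = 1.5132 rad.
Bracket: H₀ sin φ sin δ + cos φ cos δ sin H₀ = 1.5132×0.59902×-0.07672 + 0.80073×0.99705×0.99834 = -0.069542 + 0.797043 = 0.727501.
Q̄ = (S₀/π) × [bracket] = (960/π) × 0.727501 = 222.3 W/m².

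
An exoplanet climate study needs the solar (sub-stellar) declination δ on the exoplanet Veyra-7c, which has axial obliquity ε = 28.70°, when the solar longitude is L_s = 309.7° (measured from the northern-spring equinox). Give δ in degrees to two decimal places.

sin δ = sin ε · sin L_s = sin 28.70° × sin 309.7° = -0.369484.
δ = arcsin(-0.369484) = -21.68°.

δ = -21.68°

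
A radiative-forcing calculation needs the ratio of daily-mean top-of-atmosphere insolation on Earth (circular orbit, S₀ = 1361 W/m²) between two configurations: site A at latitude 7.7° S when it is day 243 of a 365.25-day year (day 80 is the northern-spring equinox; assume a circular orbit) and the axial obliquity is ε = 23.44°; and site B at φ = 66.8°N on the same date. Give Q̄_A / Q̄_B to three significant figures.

— Configuration A (φ=-7.7°):
Solar longitude: λ_s = 360° × (243 − 80)/365.25 = 160.657°.
sin δ = sin 23.44° × sin 160.657° = 0.13176, so δ = +7.571°.
cos H₀ = −tan(-7.7°) tan(+7.571°) = 0.0180, H₀ = 1.5528 rad.
Bracket: H₀ sin φ sin δ + cos φ cos δ sin H₀ = 1.5528×-0.13399×0.13176 + 0.99098×0.99128×0.99984 = -0.027414 + 0.982181 = 0.954767.
Q̄ = (S₀/π) × [bracket] = (1361/π) × 0.954767 = 413.62 W/m².
— Configuration B (φ=+66.8°):
cos H₀ = −tan(+66.8°) tan(+7.571°) = -0.3101, H₀ = 1.8861 rad.
Bracket: H₀ sin φ sin δ + cos φ cos δ sin H₀ = 1.8861×0.91914×0.13176 + 0.39394×0.99128×0.95070 = 0.228418 + 0.371253 = 0.599671.
Q̄ = (S₀/π) × [bracket] = (1361/π) × 0.599671 = 259.79 W/m².
Ratio Q̄_A / Q̄_B = 413.62 / 259.79 = 1.592.

Q̄_A / Q̄_B ≈ 1.59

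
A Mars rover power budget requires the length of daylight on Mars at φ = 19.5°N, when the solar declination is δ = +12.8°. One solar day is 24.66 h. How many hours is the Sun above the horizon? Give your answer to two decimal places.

12.96 h

cos H₀ = −tan φ · tan δ = −tan(+19.5°) × tan(+12.800°) = -0.0805, so H₀ = 1.6513 rad = 94.61°.
Daylight = 2H₀/(2π) × 24.66 h = (1.6513/π) × 24.66 = 12.96 h.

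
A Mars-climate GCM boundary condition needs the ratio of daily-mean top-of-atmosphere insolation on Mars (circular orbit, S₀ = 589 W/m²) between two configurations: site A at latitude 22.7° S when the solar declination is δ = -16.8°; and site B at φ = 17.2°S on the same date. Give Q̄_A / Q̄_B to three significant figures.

Q̄_A / Q̄_B ≈ 1.01

— Configuration A (φ=-22.7°):
cos H₀ = −tan(-22.7°) tan(-16.800°) = -0.1263, H₀ = 1.6974 rad.
Bracket: H₀ sin φ sin δ + cos φ cos δ sin H₀ = 1.6974×-0.38591×-0.28903 + 0.92254×0.95732×0.99199 = 0.189327 + 0.876092 = 1.065419.
Q̄ = (S₀/π) × [bracket] = (589/π) × 1.065419 = 199.75 W/m².
— Configuration B (φ=-17.2°):
cos H₀ = −tan(-17.2°) tan(-16.800°) = -0.0935, H₀ = 1.6644 rad.
Bracket: H₀ sin φ sin δ + cos φ cos δ sin H₀ = 1.6644×-0.29571×-0.28903 + 0.95528×0.95732×0.99562 = 0.142255 + 0.910503 = 1.052758.
Q̄ = (S₀/π) × [bracket] = (589/π) × 1.052758 = 197.38 W/m².
Ratio Q̄_A / Q̄_B = 199.75 / 197.38 = 1.012.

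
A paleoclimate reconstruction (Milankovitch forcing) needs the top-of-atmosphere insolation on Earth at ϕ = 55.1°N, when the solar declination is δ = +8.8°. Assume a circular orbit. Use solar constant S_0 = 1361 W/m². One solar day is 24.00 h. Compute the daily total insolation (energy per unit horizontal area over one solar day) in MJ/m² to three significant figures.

29.1 MJ/m²

cos h₀ = −tan(+55.1°) tan(+8.800°) = -0.2219, h₀ = 1.7946 rad.
Bracket: h₀ sin ϕ sin δ + cos ϕ cos δ sin h₀ = 1.7946×0.82015×0.15299 + 0.57215×0.98823×0.97507 = 0.225177 + 0.551320 = 0.776497.
Q̄ = (S_0/π) × [bracket] = (1361/π) × 0.776497 = 336.39 W/m².
Daily total = Q̄ × 24.00 h × 3600 s/h = 336.39 × 24.00 × 3600 / 10⁶ = 29.06 MJ/m².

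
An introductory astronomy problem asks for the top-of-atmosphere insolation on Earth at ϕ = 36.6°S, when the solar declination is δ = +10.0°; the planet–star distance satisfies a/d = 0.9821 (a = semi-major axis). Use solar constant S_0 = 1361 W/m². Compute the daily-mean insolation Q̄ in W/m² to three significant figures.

cos h₀ = −tan(-36.6°) tan(+10.000°) = 0.1310, h₀ = 1.4395 rad.
Bracket: h₀ sin ϕ sin δ + cos ϕ cos δ sin h₀ = 1.4395×-0.59622×0.17365 + 0.80282×0.98481×0.99139 = -0.149037 + 0.783818 = 0.634781.
Inverse-square distance factor (a/d)² = 0.9821² = 0.964520.
Q̄ = (S_0/π) × 0.964520 × [bracket] = (1361/π) × 0.964520 × 0.634781 = 265.2 W/m².

Q̄ ≈ 265 W/m²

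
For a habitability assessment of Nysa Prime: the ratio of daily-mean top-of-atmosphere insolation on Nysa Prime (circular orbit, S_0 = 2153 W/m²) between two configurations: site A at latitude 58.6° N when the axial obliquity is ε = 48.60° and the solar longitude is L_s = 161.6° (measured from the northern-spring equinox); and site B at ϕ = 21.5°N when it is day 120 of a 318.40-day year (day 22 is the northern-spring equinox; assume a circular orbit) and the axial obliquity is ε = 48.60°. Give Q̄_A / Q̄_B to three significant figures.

Q̄_A / Q̄_B ≈ 0.774

— Configuration A (ϕ=+58.6°):
Solar declination: sin δ = sin ε · sin L_s = sin 48.60° × sin 161.6° = 0.23677, so δ = +13.696°.
cos h₀ = −tan(+58.6°) tan(+13.696°) = -0.3992, h₀ = 1.9815 rad.
Bracket: h₀ sin ϕ sin δ + cos ϕ cos δ sin h₀ = 1.9815×0.85355×0.23677 + 0.52101×0.97157×0.91684 = 0.400451 + 0.464102 = 0.864553.
Q̄ = (S_0/π) × [bracket] = (2153/π) × 0.864553 = 592.50 W/m².
— Configuration B (ϕ=+21.5°):
Solar longitude: L_s = 360° × (120 − 22)/318.40 = 110.804°.
sin δ = sin 48.60° × sin 110.804° = 0.70120, so δ = +44.524°.
cos h₀ = −tan(+21.5°) tan(+44.524°) = -0.3874, h₀ = 1.9686 rad.
Bracket: h₀ sin ϕ sin δ + cos ϕ cos δ sin h₀ = 1.9686×0.36650×0.70120 + 0.93042×0.71296×0.92191 = 0.505910 + 0.611551 = 1.117461.
Q̄ = (S_0/π) × [bracket] = (2153/π) × 1.117461 = 765.82 W/m².
Ratio Q̄_A / Q̄_B = 592.50 / 765.82 = 0.7737.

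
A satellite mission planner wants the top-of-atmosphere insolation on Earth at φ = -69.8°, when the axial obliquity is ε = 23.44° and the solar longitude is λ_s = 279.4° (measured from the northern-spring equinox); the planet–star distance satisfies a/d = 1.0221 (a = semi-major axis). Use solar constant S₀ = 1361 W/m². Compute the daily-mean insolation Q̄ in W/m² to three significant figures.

Solar declination: sin δ = sin ε · sin λ_s = sin 23.44° × sin 279.4° = -0.39245, so δ = -23.107°.
cos H₀ = −tan(-69.8°) tan(-23.107°) = -1.1597 ≤ −1 ⇒ polar day, H₀ = π.
Bracket: H₀ sin φ sin δ + cos φ cos δ sin H₀ = 3.1416×-0.93849×-0.39245 + 0.34530×0.91977×0.00000 = 1.157084 + 0.000000 = 1.157084.
Inverse-square distance factor (a/d)² = 1.0221² = 1.044688.
Q̄ = (S₀/π) × 1.044688 × [bracket] = (1361/π) × 1.044688 × 1.157084 = 523.7 W/m².

Q̄ ≈ 524 W/m²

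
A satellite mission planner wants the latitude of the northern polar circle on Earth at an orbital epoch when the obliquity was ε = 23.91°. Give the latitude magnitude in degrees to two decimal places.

66.09°

The polar circle is the lowest latitude that experiences at least one full rotation of continuous daylight at the northern-summer solstice; it lies at |φ| = 90° − ε = 90° − 23.91° = 66.09°.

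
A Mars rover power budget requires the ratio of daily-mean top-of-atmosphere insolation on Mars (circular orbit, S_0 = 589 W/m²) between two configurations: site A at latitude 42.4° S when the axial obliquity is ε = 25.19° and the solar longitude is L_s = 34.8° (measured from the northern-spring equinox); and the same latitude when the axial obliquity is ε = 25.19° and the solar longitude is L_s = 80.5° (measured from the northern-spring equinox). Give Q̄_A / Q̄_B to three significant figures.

— Configuration A (ϕ=-42.4°):
Solar declination: sin δ = sin ε · sin L_s = sin 25.19° × sin 34.8° = 0.24291, so δ = +14.058°.
cos h₀ = −tan(-42.4°) tan(+14.058°) = 0.2287, h₀ = 1.3401 rad.
Bracket: h₀ sin ϕ sin δ + cos ϕ cos δ sin h₀ = 1.3401×-0.67430×0.24291 + 0.73846×0.97005×0.97351 = -0.219501 + 0.697367 = 0.477866.
Q̄ = (S_0/π) × [bracket] = (589/π) × 0.477866 = 89.592 W/m².
— Configuration B (ϕ=-42.4°):
Solar declination: sin δ = sin ε · sin L_s = sin 25.19° × sin 80.5° = 0.41978, so δ = +24.821°.
cos h₀ = −tan(-42.4°) tan(+24.821°) = 0.4223, h₀ = 1.1348 rad.
Bracket: h₀ sin ϕ sin δ + cos ϕ cos δ sin h₀ = 1.1348×-0.67430×0.41978 + 0.73846×0.90762×0.90644 = -0.321214 + 0.607533 = 0.286319.
Q̄ = (S_0/π) × [bracket] = (589/π) × 0.286319 = 53.680 W/m².
Ratio Q̄_A / Q̄_B = 89.592 / 53.680 = 1.669.

Q̄_A / Q̄_B ≈ 1.67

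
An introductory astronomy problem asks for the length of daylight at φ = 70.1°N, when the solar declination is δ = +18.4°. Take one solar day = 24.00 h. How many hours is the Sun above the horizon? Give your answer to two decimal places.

cos H₀ = −tan φ · tan δ = −tan(+70.1°) × tan(+18.400°) = -0.9190, so H₀ = 2.7362 rad = 156.77°.
Daylight = 2H₀/(2π) × 24.00 h = (2.7362/π) × 24.00 = 20.90 h.

20.90 h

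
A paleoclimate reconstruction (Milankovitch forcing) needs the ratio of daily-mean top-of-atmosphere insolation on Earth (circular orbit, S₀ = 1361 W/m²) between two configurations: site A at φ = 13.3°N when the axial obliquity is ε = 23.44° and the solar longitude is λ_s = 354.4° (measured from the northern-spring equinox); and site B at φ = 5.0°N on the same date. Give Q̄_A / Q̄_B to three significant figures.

— Configuration A (φ=+13.3°):
Solar declination: sin δ = sin ε · sin λ_s = sin 23.44° × sin 354.4° = -0.03882, so δ = -2.225°.
cos H₀ = −tan(+13.3°) tan(-2.225°) = 0.0092, H₀ = 1.5616 rad.
Bracket: H₀ sin φ sin δ + cos φ cos δ sin H₀ = 1.5616×0.23005×-0.03882 + 0.97318×0.99925×0.99996 = -0.013946 + 0.972411 = 0.958465.
Q̄ = (S₀/π) × [bracket] = (1361/π) × 0.958465 = 415.23 W/m².
— Configuration B (φ=+5.0°):
cos H₀ = −tan(+5.0°) tan(-2.225°) = 0.0034, H₀ = 1.5674 rad.
Bracket: H₀ sin φ sin δ + cos φ cos δ sin H₀ = 1.5674×0.08716×-0.03882 + 0.99619×0.99925×0.99999 = -0.005303 + 0.995433 = 0.990130.
Q̄ = (S₀/π) × [bracket] = (1361/π) × 0.990130 = 428.94 W/m².
Ratio Q̄_A / Q̄_B = 415.23 / 428.94 = 0.9680.

Q̄_A / Q̄_B ≈ 0.968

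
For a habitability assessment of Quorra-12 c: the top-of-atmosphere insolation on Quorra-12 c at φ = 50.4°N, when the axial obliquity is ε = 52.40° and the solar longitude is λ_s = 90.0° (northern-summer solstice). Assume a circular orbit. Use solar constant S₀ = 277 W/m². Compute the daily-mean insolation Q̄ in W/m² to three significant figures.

Q̄ ≈ 169 W/m²

Solar declination: sin δ = sin ε · sin λ_s = sin 52.40° × sin 90.0° = 0.79229, so δ = +52.400°.
cos H₀ = −tan(+50.4°) tan(+52.400°) = -1.5696 ≤ −1 ⇒ polar day, H₀ = π.
Bracket: H₀ sin φ sin δ + cos φ cos δ sin H₀ = 3.1416×0.77051×0.79229 + 0.63742×0.61015×0.00000 = 1.917844 + 0.000000 = 1.917844.
Q̄ = (S₀/π) × [bracket] = (277/π) × 1.917844 = 169.1 W/m².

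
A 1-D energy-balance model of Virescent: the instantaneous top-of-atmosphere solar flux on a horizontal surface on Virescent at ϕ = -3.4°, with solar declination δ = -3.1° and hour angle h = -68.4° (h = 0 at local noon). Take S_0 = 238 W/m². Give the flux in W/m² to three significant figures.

cos θ_z = sin ϕ sin δ + cos ϕ cos δ cos h = 0.003207 + 0.366939 = 0.370146.
Flux = S_0 · cos θ_z = 238 × 0.370146 = 88.09 W/m².

88.1 W/m²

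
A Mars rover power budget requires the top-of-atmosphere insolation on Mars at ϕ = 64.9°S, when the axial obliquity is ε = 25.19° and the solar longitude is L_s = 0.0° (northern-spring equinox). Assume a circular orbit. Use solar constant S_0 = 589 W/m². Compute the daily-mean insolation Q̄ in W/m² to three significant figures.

Q̄ ≈ 79.5 W/m²

Solar declination: sin δ = sin ε · sin L_s = sin 25.19° × sin 0.0° = 0.00000, so δ = +0.000°.
cos h₀ = −tan(-64.9°) tan(+0.000°) = 0.0000, h₀ = 1.5708 rad.
Bracket: h₀ sin ϕ sin δ + cos ϕ cos δ sin h₀ = 1.5708×-0.90557×0.00000 + 0.42420×1.00000×1.00000 = -0.000000 + 0.424200 = 0.424200.
Q̄ = (S_0/π) × [bracket] = (589/π) × 0.424200 = 79.53 W/m².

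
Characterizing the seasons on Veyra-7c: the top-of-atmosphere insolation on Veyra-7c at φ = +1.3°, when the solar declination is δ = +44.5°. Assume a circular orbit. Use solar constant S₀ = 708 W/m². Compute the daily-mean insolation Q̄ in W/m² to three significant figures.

Q̄ ≈ 166 W/m²

cos H₀ = −tan(+1.3°) tan(+44.500°) = -0.0223, H₀ = 1.5931 rad.
Bracket: H₀ sin φ sin δ + cos φ cos δ sin H₀ = 1.5931×0.02269×0.70091 + 0.99974×0.71325×0.99975 = 0.025336 + 0.712886 = 0.738222.
Q̄ = (S₀/π) × [bracket] = (708/π) × 0.738222 = 166.4 W/m².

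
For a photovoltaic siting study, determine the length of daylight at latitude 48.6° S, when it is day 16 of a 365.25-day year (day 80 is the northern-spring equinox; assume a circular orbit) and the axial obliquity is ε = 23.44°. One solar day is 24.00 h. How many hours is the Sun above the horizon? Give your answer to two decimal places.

15.40 h

Solar longitude: λ_s = 360° × (16 − 80)/365.25 = -63.080°, i.e. -63.080° + 360° = 296.920°.
sin δ = sin 23.44° × sin 296.920° = -0.35468, so δ = -20.774°.
cos H₀ = −tan φ · tan δ = −tan(-48.6°) × tan(-20.774°) = -0.4303, so H₀ = 2.0156 rad = 115.49°.
Daylight = 2H₀/(2π) × 24.00 h = (2.0156/π) × 24.00 = 15.40 h.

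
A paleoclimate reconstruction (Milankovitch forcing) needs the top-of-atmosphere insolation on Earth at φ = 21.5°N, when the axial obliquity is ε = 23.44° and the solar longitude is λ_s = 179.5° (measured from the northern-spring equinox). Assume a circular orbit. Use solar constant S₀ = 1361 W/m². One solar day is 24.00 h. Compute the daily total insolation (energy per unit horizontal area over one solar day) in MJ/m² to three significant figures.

34.9 MJ/m²

Solar declination: sin δ = sin ε · sin λ_s = sin 23.44° × sin 179.5° = 0.00347, so δ = +0.199°.
cos H₀ = −tan(+21.5°) tan(+0.199°) = -0.0014, H₀ = 1.5722 rad.
Bracket: H₀ sin φ sin δ + cos φ cos δ sin H₀ = 1.5722×0.36650×0.00347 + 0.93042×0.99999×1.00000 = 0.001999 + 0.930411 = 0.932410.
Q̄ = (S₀/π) × [bracket] = (1361/π) × 0.932410 = 403.94 W/m².
Daily total = Q̄ × 24.00 h × 3600 s/h = 403.94 × 24.00 × 3600 / 10⁶ = 34.90 MJ/m².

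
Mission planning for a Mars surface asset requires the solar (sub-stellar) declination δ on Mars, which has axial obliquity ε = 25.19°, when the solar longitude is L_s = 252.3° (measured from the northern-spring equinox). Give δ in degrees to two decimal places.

sin δ = sin ε · sin L_s = sin 25.19° × sin 252.3° = -0.405473.
δ = arcsin(-0.405473) = -23.92°.

δ = -23.92°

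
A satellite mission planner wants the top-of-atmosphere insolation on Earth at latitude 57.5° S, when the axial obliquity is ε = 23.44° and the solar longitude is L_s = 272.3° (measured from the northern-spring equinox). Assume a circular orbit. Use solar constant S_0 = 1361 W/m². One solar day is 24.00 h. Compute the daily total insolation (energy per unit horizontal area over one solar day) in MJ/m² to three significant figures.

Solar declination: sin δ = sin ε · sin L_s = sin 23.44° × sin 272.3° = -0.39747, so δ = -23.420°.
cos h₀ = −tan(-57.5°) tan(-23.420°) = -0.6799, h₀ = 2.3184 rad.
Bracket: h₀ sin ϕ sin δ + cos ϕ cos δ sin h₀ = 2.3184×-0.84339×-0.39747 + 0.53730×0.91762×0.73329 = 0.777179 + 0.361539 = 1.138718.
Q̄ = (S_0/π) × [bracket] = (1361/π) × 1.138718 = 493.32 W/m².
Daily total = Q̄ × 24.00 h × 3600 s/h = 493.32 × 24.00 × 3600 / 10⁶ = 42.62 MJ/m².

42.6 MJ/m²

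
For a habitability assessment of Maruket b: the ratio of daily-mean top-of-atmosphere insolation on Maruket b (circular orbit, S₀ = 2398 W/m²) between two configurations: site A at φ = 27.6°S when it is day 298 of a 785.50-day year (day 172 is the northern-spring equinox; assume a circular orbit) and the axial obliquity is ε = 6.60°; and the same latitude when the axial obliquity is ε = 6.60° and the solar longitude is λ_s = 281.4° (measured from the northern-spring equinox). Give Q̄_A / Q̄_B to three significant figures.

Q̄_A / Q̄_B ≈ 0.843

— Configuration A (φ=-27.6°):
Solar longitude: λ_s = 360° × (298 − 172)/785.50 = 57.747°.
sin δ = sin 6.60° × sin 57.747° = 0.09720, so δ = +5.578°.
cos H₀ = −tan(-27.6°) tan(+5.578°) = 0.0511, H₀ = 1.5197 rad.
Bracket: H₀ sin φ sin δ + cos φ cos δ sin H₀ = 1.5197×-0.46330×0.09720 + 0.88620×0.99526×0.99870 = -0.068436 + 0.880853 = 0.812417.
Q̄ = (S₀/π) × [bracket] = (2398/π) × 0.812417 = 620.12 W/m².
— Configuration B (φ=-27.6°):
Solar declination: sin δ = sin ε · sin λ_s = sin 6.60° × sin 281.4° = -0.11267, so δ = -6.469°.
cos H₀ = −tan(-27.6°) tan(-6.469°) = -0.0593, H₀ = 1.6301 rad.
Bracket: H₀ sin φ sin δ + cos φ cos δ sin H₀ = 1.6301×-0.46330×-0.11267 + 0.88620×0.99363×0.99824 = 0.085091 + 0.879005 = 0.964096.
Q̄ = (S₀/π) × [bracket] = (2398/π) × 0.964096 = 735.90 W/m².
Ratio Q̄_A / Q̄_B = 620.12 / 735.90 = 0.8427.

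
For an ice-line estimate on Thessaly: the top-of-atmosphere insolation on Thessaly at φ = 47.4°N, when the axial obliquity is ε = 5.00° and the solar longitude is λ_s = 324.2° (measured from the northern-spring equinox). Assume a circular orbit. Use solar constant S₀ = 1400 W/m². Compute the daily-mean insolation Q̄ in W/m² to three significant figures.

Q̄ ≈ 275 W/m²

Solar declination: sin δ = sin ε · sin λ_s = sin 5.00° × sin 324.2° = -0.05098, so δ = -2.922°.
cos H₀ = −tan(+47.4°) tan(-2.922°) = 0.0555, H₀ = 1.5153 rad.
Bracket: H₀ sin φ sin δ + cos φ cos δ sin H₀ = 1.5153×0.73610×-0.05098 + 0.67688×0.99870×0.99846 = -0.056864 + 0.674959 = 0.618095.
Q̄ = (S₀/π) × [bracket] = (1400/π) × 0.618095 = 275.4 W/m².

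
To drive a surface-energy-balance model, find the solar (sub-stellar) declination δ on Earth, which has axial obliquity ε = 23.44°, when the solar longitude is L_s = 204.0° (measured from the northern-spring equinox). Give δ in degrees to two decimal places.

sin δ = sin ε · sin L_s = sin 23.44° × sin 204.0° = -0.161795.
δ = arcsin(-0.161795) = -9.31°.

δ = -9.31°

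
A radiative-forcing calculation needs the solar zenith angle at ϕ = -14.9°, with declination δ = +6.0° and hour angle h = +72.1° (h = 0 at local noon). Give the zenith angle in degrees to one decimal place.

cos θ_z = sin ϕ sin δ + cos ϕ cos δ cos h = -0.026878 + 0.295395 = 0.268517.
θ_z = arccos(0.268517) = 74.4°.

θ_z = 74.4°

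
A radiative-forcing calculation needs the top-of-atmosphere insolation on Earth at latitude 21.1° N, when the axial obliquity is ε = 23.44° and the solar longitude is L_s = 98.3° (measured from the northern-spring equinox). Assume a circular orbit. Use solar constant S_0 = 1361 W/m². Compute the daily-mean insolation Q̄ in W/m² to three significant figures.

Solar declination: sin δ = sin ε · sin L_s = sin 23.44° × sin 98.3° = 0.39362, so δ = +23.180°.
cos h₀ = −tan(+21.1°) tan(+23.180°) = -0.1652, h₀ = 1.7368 rad.
Bracket: h₀ sin ϕ sin δ + cos ϕ cos δ sin h₀ = 1.7368×0.36000×0.39362 + 0.93295×0.91927×0.98626 = 0.246110 + 0.845849 = 1.091959.
Q̄ = (S_0/π) × [bracket] = (1361/π) × 1.091959 = 473.1 W/m².

Q̄ ≈ 473 W/m²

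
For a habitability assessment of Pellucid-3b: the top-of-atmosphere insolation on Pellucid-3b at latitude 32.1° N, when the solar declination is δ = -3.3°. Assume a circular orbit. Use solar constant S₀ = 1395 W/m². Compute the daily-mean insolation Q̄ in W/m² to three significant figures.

cos H₀ = −tan(+32.1°) tan(-3.300°) = 0.0362, H₀ = 1.5346 rad.
Bracket: H₀ sin φ sin δ + cos φ cos δ sin H₀ = 1.5346×0.53140×-0.05756 + 0.84712×0.99834×0.99935 = -0.046939 + 0.845164 = 0.798225.
Q̄ = (S₀/π) × [bracket] = (1395/π) × 0.798225 = 354.4 W/m².

Q̄ ≈ 354 W/m²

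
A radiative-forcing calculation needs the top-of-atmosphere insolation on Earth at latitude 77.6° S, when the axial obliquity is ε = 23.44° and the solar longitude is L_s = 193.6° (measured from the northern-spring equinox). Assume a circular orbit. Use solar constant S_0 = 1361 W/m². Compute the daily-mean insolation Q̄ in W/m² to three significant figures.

Q̄ ≈ 163 W/m²

Solar declination: sin δ = sin ε · sin L_s = sin 23.44° × sin 193.6° = -0.09354, so δ = -5.367°.
cos h₀ = −tan(-77.6°) tan(-5.367°) = -0.4273, h₀ = 2.0123 rad.
Bracket: h₀ sin ϕ sin δ + cos ϕ cos δ sin h₀ = 2.0123×-0.97667×-0.09354 + 0.21474×0.99562×0.90411 = 0.183839 + 0.193298 = 0.377137.
Q̄ = (S_0/π) × [bracket] = (1361/π) × 0.377137 = 163.4 W/m².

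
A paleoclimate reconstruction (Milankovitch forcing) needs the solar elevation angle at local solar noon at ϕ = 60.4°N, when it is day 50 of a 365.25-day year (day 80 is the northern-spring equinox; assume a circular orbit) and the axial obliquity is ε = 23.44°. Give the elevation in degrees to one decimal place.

18.3°

Solar longitude: L_s = 360° × (50 − 80)/365.25 = -29.569°, i.e. -29.569° + 360° = 330.431°.
sin δ = sin 23.44° × sin 330.431° = -0.19630, so δ = -11.320°.
At local noon the hour angle is zero, so the zenith angle equals |ϕ − δ| = |+60.4° − (-11.320°)| = 71.720°.
Elevation = 90° − 71.720° = 18.3°.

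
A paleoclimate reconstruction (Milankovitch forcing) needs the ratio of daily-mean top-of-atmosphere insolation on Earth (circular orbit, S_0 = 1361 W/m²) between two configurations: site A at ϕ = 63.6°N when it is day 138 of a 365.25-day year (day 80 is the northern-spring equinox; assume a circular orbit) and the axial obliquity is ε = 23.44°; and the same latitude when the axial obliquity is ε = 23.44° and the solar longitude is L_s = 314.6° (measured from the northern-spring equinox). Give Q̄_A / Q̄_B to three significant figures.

— Configuration A (ϕ=+63.6°):
Solar longitude: L_s = 360° × (138 − 80)/365.25 = 57.166°.
sin δ = sin 23.44° × sin 57.166° = 0.33424, so δ = +19.526°.
cos h₀ = −tan(+63.6°) tan(+19.526°) = -0.7144, h₀ = 2.3666 rad.
Bracket: h₀ sin ϕ sin δ + cos ϕ cos δ sin h₀ = 2.3666×0.89571×0.33424 + 0.44464×0.94249×0.69973 = 0.708518 + 0.293235 = 1.001753.
Q̄ = (S_0/π) × [bracket] = (1361/π) × 1.001753 = 433.98 W/m².
— Configuration B (ϕ=+63.6°):
Solar declination: sin δ = sin ε · sin L_s = sin 23.44° × sin 314.6° = -0.28324, so δ = -16.453°.
cos h₀ = −tan(+63.6°) tan(-16.453°) = 0.5949, h₀ = 0.9336 rad.
Bracket: h₀ sin ϕ sin δ + cos ϕ cos δ sin h₀ = 0.9336×0.89571×-0.28324 + 0.44464×0.95905×0.80377 = -0.236855 + 0.342753 = 0.105898.
Q̄ = (S_0/π) × [bracket] = (1361/π) × 0.105898 = 45.877 W/m².
Ratio Q̄_A / Q̄_B = 433.98 / 45.877 = 9.460.

Q̄_A / Q̄_B ≈ 9.46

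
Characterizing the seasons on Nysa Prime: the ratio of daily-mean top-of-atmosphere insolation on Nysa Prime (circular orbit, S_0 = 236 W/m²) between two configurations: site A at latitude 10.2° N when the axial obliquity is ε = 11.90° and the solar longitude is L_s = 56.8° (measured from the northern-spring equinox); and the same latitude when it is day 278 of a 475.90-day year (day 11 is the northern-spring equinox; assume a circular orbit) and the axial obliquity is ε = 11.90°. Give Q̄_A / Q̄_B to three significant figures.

Q̄_A / Q̄_B ≈ 1.06

— Configuration A (ϕ=+10.2°):
Solar declination: sin δ = sin ε · sin L_s = sin 11.90° × sin 56.8° = 0.17254, so δ = +9.936°.
cos h₀ = −tan(+10.2°) tan(+9.936°) = -0.0315, h₀ = 1.6023 rad.
Bracket: h₀ sin ϕ sin δ + cos ϕ cos δ sin h₀ = 1.6023×0.17708×0.17254 + 0.98420×0.98500×0.99950 = 0.048956 + 0.968952 = 1.017908.
Q̄ = (S_0/π) × [bracket] = (236/π) × 1.017908 = 76.466 W/m².
— Configuration B (ϕ=+10.2°):
Solar longitude: L_s = 360° × (278 − 11)/475.90 = 201.975°.
sin δ = sin 11.90° × sin 201.975° = -0.07716, so δ = -4.425°.
cos h₀ = −tan(+10.2°) tan(-4.425°) = 0.0139, h₀ = 1.5569 rad.
Bracket: h₀ sin ϕ sin δ + cos ϕ cos δ sin h₀ = 1.5569×0.17708×-0.07716 + 0.98420×0.99702×0.99990 = -0.021273 + 0.981169 = 0.959896.
Q̄ = (S_0/π) × [bracket] = (236/π) × 0.959896 = 72.108 W/m².
Ratio Q̄_A / Q̄_B = 76.466 / 72.108 = 1.060.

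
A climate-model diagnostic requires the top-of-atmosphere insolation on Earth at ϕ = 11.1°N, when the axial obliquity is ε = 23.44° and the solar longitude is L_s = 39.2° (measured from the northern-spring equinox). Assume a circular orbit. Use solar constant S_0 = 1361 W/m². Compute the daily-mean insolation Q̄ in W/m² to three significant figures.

Solar declination: sin δ = sin ε · sin L_s = sin 23.44° × sin 39.2° = 0.25141, so δ = +14.561°.
cos h₀ = −tan(+11.1°) tan(+14.561°) = -0.0510, h₀ = 1.6218 rad.
Bracket: h₀ sin ϕ sin δ + cos ϕ cos δ sin h₀ = 1.6218×0.19252×0.25141 + 0.98129×0.96788×0.99870 = 0.078497 + 0.948536 = 1.027033.
Q̄ = (S_0/π) × [bracket] = (1361/π) × 1.027033 = 444.9 W/m².

Q̄ ≈ 445 W/m²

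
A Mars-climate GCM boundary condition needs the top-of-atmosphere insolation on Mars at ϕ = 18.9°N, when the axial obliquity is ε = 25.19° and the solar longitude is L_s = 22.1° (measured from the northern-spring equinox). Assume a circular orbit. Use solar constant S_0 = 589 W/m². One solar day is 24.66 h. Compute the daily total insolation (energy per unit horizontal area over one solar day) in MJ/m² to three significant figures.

16.9 MJ/m²

Solar declination: sin δ = sin ε · sin L_s = sin 25.19° × sin 22.1° = 0.16013, so δ = +9.214°.
cos h₀ = −tan(+18.9°) tan(+9.214°) = -0.0555, h₀ = 1.6264 rad.
Bracket: h₀ sin ϕ sin δ + cos ϕ cos δ sin h₀ = 1.6264×0.32392×0.16013 + 0.94609×0.98710×0.99846 = 0.084360 + 0.932447 = 1.016807.
Q̄ = (S_0/π) × [bracket] = (589/π) × 1.016807 = 190.64 W/m².
Daily total = Q̄ × 24.66 h × 3600 s/h = 190.64 × 24.66 × 3600 / 10⁶ = 16.92 MJ/m².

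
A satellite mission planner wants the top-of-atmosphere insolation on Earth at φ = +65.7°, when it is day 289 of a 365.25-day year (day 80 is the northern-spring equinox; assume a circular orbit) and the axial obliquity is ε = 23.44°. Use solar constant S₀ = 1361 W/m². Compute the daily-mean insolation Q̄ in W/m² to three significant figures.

Q̄ ≈ 81.1 W/m²

Solar longitude: λ_s = 360° × (289 − 80)/365.25 = 205.996°.
sin δ = sin 23.44° × sin 205.996° = -0.17435, so δ = -10.041°.
cos H₀ = −tan(+65.7°) tan(-10.041°) = 0.3922, H₀ = 1.1678 rad.
Bracket: H₀ sin φ sin δ + cos φ cos δ sin H₀ = 1.1678×0.91140×-0.17435 + 0.41151×0.98468×0.91990 = -0.185566 + 0.372749 = 0.187183.
Q̄ = (S₀/π) × [bracket] = (1361/π) × 0.187183 = 81.09 W/m².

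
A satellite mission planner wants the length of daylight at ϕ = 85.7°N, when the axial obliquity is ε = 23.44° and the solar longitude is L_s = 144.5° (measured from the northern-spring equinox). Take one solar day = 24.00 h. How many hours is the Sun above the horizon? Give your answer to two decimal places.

Solar declination: sin δ = sin ε · sin L_s = sin 23.44° × sin 144.5° = 0.23100, so δ = +13.356°.
Sunrise equation: cos h₀ = −tan ϕ · tan δ = -3.1576 ≤ −1, so the Sun never sets (polar day) and h₀ = π.
Daylight = 2h₀/(2π) × 24.00 h = (3.1416/π) × 24.00 = 24.00 h.

24.00 h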